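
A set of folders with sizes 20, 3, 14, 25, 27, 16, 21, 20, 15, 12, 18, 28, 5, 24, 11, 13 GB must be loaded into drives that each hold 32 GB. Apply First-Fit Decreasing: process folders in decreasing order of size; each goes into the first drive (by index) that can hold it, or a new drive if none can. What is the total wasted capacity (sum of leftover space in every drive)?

Sorted descending: 28, 27, 25, 24, 21, 20, 20, 18, 16, 15, 14, 13, 12, 11, 5, 3.
28 GB → drive 1 (remaining 4 GB)
27 GB → drive 2 (remaining 5 GB)
25 GB → drive 3 (remaining 7 GB)
24 GB → drive 4 (remaining 8 GB)
21 GB → drive 5 (remaining 11 GB)
20 GB → drive 6 (remaining 12 GB)
20 GB → drive 7 (remaining 12 GB)
18 GB → drive 8 (remaining 14 GB)
16 GB → drive 9 (remaining 16 GB)
15 GB → drive 9 (remaining 1 GB)
14 GB → drive 8 (remaining 0 GB)
13 GB → drive 10 (remaining 19 GB)
12 GB → drive 6 (remaining 0 GB)
11 GB → drive 5 (remaining 0 GB)
5 GB → drive 2 (remaining 0 GB)
3 GB → drive 1 (remaining 1 GB)
10 drives × 32 GB = 320 GB; used 272 GB; unused 48 GB.

48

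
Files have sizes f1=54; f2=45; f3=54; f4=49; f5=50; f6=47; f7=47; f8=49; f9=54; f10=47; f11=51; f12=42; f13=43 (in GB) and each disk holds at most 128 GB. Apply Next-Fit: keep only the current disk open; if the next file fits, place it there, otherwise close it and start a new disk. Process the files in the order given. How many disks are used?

7

disk 1: place f1 (54 GB), 74 GB left
disk 1: place f2 (45 GB), 29 GB left
disk 2: place f3 (54 GB), 74 GB left
disk 2: place f4 (49 GB), 25 GB left
disk 3: place f5 (50 GB), 78 GB left
disk 3: place f6 (47 GB), 31 GB left
disk 4: place f7 (47 GB), 81 GB left
disk 4: place f8 (49 GB), 32 GB left
disk 5: place f9 (54 GB), 74 GB left
disk 5: place f10 (47 GB), 27 GB left
disk 6: place f11 (51 GB), 77 GB left
disk 6: place f12 (42 GB), 35 GB left
disk 7: place f13 (43 GB), 85 GB left
Final disks: [54,45] [54,49] [50,47] [47,49] [54,47] [51,42] [43].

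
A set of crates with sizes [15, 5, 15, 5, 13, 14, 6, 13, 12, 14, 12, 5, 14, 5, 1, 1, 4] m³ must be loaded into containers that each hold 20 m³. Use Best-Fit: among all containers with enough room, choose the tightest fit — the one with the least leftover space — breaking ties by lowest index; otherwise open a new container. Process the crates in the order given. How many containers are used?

container 1: place 15 m³, 5 m³ left
container 1: place 5 m³, 0 m³ left
container 2: place 15 m³, 5 m³ left
container 2: place 5 m³, 0 m³ left
container 3: place 13 m³, 7 m³ left
container 4: place 14 m³, 6 m³ left
container 4: place 6 m³, 0 m³ left
container 5: place 13 m³, 7 m³ left
container 6: place 12 m³, 8 m³ left
container 7: place 14 m³, 6 m³ left
container 8: place 12 m³, 8 m³ left
container 7: place 5 m³, 1 m³ left
container 9: place 14 m³, 6 m³ left
container 9: place 5 m³, 1 m³ left
container 7: place 1 m³, 0 m³ left
container 9: place 1 m³, 0 m³ left
container 3: place 4 m³, 3 m³ left

9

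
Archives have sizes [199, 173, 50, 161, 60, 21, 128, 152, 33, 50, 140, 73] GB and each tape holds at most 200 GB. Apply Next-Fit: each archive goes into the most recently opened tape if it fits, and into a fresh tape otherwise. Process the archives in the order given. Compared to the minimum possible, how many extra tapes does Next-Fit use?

2

Next-Fit: [199] [173] [50] [161] [60,21] [128] [152,33] [50,140] [73] → 9 tapes.
Total size 1240 GB; any packing needs at least ⌈1240/200⌉ = 7 tapes.
An optimal packing achieves that bound: [199] [173,21] [161,33] [152] [140,60] [128,50] [73,50] → 7 tapes.
Excess: 9 − 7 = 2.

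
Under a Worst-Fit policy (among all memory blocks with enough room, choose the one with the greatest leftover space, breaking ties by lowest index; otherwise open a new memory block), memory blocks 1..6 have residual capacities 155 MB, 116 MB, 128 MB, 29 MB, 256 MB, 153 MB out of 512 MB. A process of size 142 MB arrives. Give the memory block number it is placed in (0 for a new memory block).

Memory blocks with room: memory block 1 (155 MB), memory block 5 (256 MB), memory block 6 (153 MB).
Most room is memory block 5 with 256 MB free.

5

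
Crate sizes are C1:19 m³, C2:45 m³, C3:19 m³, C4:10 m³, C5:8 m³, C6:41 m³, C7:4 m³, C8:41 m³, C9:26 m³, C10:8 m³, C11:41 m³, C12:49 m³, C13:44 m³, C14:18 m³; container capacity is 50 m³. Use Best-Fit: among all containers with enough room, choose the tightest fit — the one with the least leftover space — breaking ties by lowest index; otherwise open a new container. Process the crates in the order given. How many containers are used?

8

container 1: place C1 (19 m³), 31 m³ left
container 2: place C2 (45 m³), 5 m³ left
container 1: place C3 (19 m³), 12 m³ left
container 1: place C4 (10 m³), 2 m³ left
container 3: place C5 (8 m³), 42 m³ left
container 3: place C6 (41 m³), 1 m³ left
container 2: place C7 (4 m³), 1 m³ left
container 4: place C8 (41 m³), 9 m³ left
container 5: place C9 (26 m³), 24 m³ left
container 4: place C10 (8 m³), 1 m³ left
container 6: place C11 (41 m³), 9 m³ left
container 7: place C12 (49 m³), 1 m³ left
container 8: place C13 (44 m³), 6 m³ left
container 5: place C14 (18 m³), 6 m³ left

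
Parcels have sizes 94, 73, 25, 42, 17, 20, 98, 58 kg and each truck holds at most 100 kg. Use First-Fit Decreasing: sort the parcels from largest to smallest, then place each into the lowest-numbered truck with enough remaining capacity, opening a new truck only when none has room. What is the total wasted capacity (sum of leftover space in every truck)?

73

Sorted descending: 98, 94, 73, 58, 42, 25, 20, 17.
truck 1: place 98 kg, 2 kg left
truck 2: place 94 kg, 6 kg left
truck 3: place 73 kg, 27 kg left
truck 4: place 58 kg, 42 kg left
truck 4: place 42 kg, 0 kg left
truck 3: place 25 kg, 2 kg left
truck 5: place 20 kg, 80 kg left
truck 5: place 17 kg, 63 kg left
5 trucks × 100 kg = 500 kg; used 427 kg; unused 73 kg.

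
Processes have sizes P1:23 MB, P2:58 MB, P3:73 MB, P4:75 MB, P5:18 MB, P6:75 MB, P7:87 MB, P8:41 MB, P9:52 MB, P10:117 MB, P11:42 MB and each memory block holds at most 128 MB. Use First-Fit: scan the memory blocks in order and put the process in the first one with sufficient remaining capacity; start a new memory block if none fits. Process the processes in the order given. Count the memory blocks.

Put P1 (23 MB) in memory block 1; 105 MB remain.
Put P2 (58 MB) in memory block 1; 47 MB remain.
Put P3 (73 MB) in memory block 2; 55 MB remain.
Put P4 (75 MB) in memory block 3; 53 MB remain.
Put P5 (18 MB) in memory block 1; 29 MB remain.
Put P6 (75 MB) in memory block 4; 53 MB remain.
Put P7 (87 MB) in memory block 5; 41 MB remain.
Put P8 (41 MB) in memory block 2; 14 MB remain.
Put P9 (52 MB) in memory block 3; 1 MB remain.
Put P10 (117 MB) in memory block 6; 11 MB remain.
Put P11 (42 MB) in memory block 4; 11 MB remain.

6 memory blocks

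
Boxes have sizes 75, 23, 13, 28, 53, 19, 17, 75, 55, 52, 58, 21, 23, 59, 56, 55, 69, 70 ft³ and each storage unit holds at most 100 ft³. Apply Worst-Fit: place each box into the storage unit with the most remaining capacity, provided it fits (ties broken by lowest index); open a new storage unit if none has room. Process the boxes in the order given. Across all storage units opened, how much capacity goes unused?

279

storage unit 1: place 75 ft³, 25 ft³ left
storage unit 1: place 23 ft³, 2 ft³ left
storage unit 2: place 13 ft³, 87 ft³ left
storage unit 2: place 28 ft³, 59 ft³ left
storage unit 2: place 53 ft³, 6 ft³ left
storage unit 3: place 19 ft³, 81 ft³ left
storage unit 3: place 17 ft³, 64 ft³ left
storage unit 4: place 75 ft³, 25 ft³ left
storage unit 3: place 55 ft³, 9 ft³ left
storage unit 5: place 52 ft³, 48 ft³ left
storage unit 6: place 58 ft³, 42 ft³ left
storage unit 5: place 21 ft³, 27 ft³ left
storage unit 6: place 23 ft³, 19 ft³ left
storage unit 7: place 59 ft³, 41 ft³ left
storage unit 8: place 56 ft³, 44 ft³ left
storage unit 9: place 55 ft³, 45 ft³ left
storage unit 10: place 69 ft³, 31 ft³ left
storage unit 11: place 70 ft³, 30 ft³ left
11 storage units × 100 ft³ = 1100 ft³; used 821 ft³; unused 279 ft³.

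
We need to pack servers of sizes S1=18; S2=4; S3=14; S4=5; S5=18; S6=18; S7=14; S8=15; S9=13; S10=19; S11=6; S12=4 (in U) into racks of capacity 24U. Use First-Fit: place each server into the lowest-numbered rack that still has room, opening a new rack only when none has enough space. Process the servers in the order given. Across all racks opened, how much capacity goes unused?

Put S1 (18U) in rack 1; 6U remain.
Put S2 (4U) in rack 1; 2U remain.
Put S3 (14U) in rack 2; 10U remain.
Put S4 (5U) in rack 2; 5U remain.
Put S5 (18U) in rack 3; 6U remain.
Put S6 (18U) in rack 4; 6U remain.
Put S7 (14U) in rack 5; 10U remain.
Put S8 (15U) in rack 6; 9U remain.
Put S9 (13U) in rack 7; 11U remain.
Put S10 (19U) in rack 8; 5U remain.
Put S11 (6U) in rack 3; 0U remain.
Put S12 (4U) in rack 2; 1U remain.
8 racks × 24U = 192U; used 148U; unused 44U.

44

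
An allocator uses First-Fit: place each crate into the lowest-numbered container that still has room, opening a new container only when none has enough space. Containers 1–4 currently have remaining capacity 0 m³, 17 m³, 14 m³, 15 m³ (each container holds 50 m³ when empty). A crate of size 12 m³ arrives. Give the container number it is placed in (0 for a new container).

Containers with room: container 2 (17 m³), container 3 (14 m³), container 4 (15 m³).
The first with room is container 2.

2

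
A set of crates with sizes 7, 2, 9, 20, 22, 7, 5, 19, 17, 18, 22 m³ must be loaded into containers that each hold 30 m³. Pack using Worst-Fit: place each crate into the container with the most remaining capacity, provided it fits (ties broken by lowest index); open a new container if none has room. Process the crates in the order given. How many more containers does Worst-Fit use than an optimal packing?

1

Worst-Fit: [7,2,9,7] [20,5] [22] [19] [17] [18] [22] → 7 containers.
6 crates exceed 15 m³ (half the capacity), and no two of those can share a container, so at least 6 containers are needed.
An optimal packing achieves that bound: [22,7] [22,7] [20,9] [19,5,2] [18] [17] → 6 containers.
Excess: 7 − 6 = 1.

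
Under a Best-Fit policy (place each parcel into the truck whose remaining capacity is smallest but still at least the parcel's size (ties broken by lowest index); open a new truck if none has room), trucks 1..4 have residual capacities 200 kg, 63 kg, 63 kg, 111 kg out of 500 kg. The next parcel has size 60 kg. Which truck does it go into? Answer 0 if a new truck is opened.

Trucks with room: truck 1 (200 kg), truck 2 (63 kg), truck 3 (63 kg), truck 4 (111 kg).
Tightest fit is truck 2 with 63 kg free.

2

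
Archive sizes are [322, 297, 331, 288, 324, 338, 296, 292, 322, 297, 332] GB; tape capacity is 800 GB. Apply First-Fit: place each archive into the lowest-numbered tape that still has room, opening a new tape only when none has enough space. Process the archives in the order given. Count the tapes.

6

322 GB → tape 1 (remaining 478 GB)
297 GB → tape 1 (remaining 181 GB)
331 GB → tape 2 (remaining 469 GB)
288 GB → tape 2 (remaining 181 GB)
324 GB → tape 3 (remaining 476 GB)
338 GB → tape 3 (remaining 138 GB)
296 GB → tape 4 (remaining 504 GB)
292 GB → tape 4 (remaining 212 GB)
322 GB → tape 5 (remaining 478 GB)
297 GB → tape 5 (remaining 181 GB)
332 GB → tape 6 (remaining 468 GB)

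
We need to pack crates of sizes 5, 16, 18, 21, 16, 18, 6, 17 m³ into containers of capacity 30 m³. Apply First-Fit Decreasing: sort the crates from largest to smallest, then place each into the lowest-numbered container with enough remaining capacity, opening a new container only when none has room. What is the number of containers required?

6

Sorted descending: 21, 18, 18, 17, 16, 16, 6, 5.
Put 21 m³ in container 1; 9 m³ remain.
Put 18 m³ in container 2; 12 m³ remain.
Put 18 m³ in container 3; 12 m³ remain.
Put 17 m³ in container 4; 13 m³ remain.
Put 16 m³ in container 5; 14 m³ remain.
Put 16 m³ in container 6; 14 m³ remain.
Put 6 m³ in container 1; 3 m³ remain.
Put 5 m³ in container 2; 7 m³ remain.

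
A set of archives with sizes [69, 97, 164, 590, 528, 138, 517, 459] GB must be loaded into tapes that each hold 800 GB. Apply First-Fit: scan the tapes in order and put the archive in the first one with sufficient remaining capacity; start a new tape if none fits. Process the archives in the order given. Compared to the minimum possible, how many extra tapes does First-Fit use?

First-Fit: [69,97,164,138] [590] [528] [517] [459] → 5 tapes.
Total size 2562 GB; any packing needs at least ⌈2562/800⌉ = 4 tapes.
An optimal packing achieves that bound: [590,164] [528,138,97] [517,69] [459] → 4 tapes.
Excess: 5 − 4 = 1.

1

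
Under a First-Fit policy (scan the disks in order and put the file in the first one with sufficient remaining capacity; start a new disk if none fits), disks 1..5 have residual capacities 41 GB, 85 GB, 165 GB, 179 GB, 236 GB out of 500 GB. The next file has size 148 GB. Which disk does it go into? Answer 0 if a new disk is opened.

Disks with room: disk 3 (165 GB), disk 4 (179 GB), disk 5 (236 GB).
The first with room is disk 3.

3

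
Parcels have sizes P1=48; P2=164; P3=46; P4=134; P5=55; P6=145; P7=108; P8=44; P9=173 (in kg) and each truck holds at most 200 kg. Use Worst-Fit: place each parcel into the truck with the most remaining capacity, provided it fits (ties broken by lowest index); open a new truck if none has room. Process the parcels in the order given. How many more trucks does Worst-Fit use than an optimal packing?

1

Worst-Fit: [48,46,55] [164] [134] [145] [108,44] [173] → 6 trucks.
Total size 917 kg; any packing needs at least ⌈917/200⌉ = 5 trucks.
An optimal packing achieves that bound: [173] [164] [145,55] [134,48] [108,46,44] → 5 trucks.
Excess: 6 − 5 = 1.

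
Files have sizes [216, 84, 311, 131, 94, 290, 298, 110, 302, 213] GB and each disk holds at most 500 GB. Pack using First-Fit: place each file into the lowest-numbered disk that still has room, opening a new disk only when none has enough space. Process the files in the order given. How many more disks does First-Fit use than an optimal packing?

1

First-Fit: [216,84,131] [311,94] [290,110] [298] [302] [213] → 6 disks.
Total size 2049 GB; any packing needs at least ⌈2049/500⌉ = 5 disks.
An optimal packing achieves that bound: [311,131] [302,110,84] [298,94] [290] [216,213] → 5 disks.
Excess: 6 − 5 = 1.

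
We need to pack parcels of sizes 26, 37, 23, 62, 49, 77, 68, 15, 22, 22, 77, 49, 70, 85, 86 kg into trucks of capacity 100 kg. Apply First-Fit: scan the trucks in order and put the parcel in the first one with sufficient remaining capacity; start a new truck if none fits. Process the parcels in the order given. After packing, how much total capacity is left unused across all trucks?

232

26 kg → truck 1 (remaining 74 kg)
37 kg → truck 1 (remaining 37 kg)
23 kg → truck 1 (remaining 14 kg)
62 kg → truck 2 (remaining 38 kg)
49 kg → truck 3 (remaining 51 kg)
77 kg → truck 4 (remaining 23 kg)
68 kg → truck 5 (remaining 32 kg)
15 kg → truck 2 (remaining 23 kg)
22 kg → truck 2 (remaining 1 kg)
22 kg → truck 3 (remaining 29 kg)
77 kg → truck 6 (remaining 23 kg)
49 kg → truck 7 (remaining 51 kg)
70 kg → truck 8 (remaining 30 kg)
85 kg → truck 9 (remaining 15 kg)
86 kg → truck 10 (remaining 14 kg)
10 trucks × 100 kg = 1000 kg; used 768 kg; unused 232 kg.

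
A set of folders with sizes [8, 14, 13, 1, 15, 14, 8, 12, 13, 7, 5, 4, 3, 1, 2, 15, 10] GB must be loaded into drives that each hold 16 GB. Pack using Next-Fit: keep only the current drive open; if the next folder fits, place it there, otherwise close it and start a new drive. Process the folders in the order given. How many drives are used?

drive 1: place 8 GB, 8 GB left
drive 2: place 14 GB, 2 GB left
drive 3: place 13 GB, 3 GB left
drive 3: place 1 GB, 2 GB left
drive 4: place 15 GB, 1 GB left
drive 5: place 14 GB, 2 GB left
drive 6: place 8 GB, 8 GB left
drive 7: place 12 GB, 4 GB left
drive 8: place 13 GB, 3 GB left
drive 9: place 7 GB, 9 GB left
drive 9: place 5 GB, 4 GB left
drive 9: place 4 GB, 0 GB left
drive 10: place 3 GB, 13 GB left
drive 10: place 1 GB, 12 GB left
drive 10: place 2 GB, 10 GB left
drive 11: place 15 GB, 1 GB left
drive 12: place 10 GB, 6 GB left
Final drives: [8] [14] [13,1] [15] [14] [8] [12] [13] [7,5,4] [3,1,2] [15] [10].

12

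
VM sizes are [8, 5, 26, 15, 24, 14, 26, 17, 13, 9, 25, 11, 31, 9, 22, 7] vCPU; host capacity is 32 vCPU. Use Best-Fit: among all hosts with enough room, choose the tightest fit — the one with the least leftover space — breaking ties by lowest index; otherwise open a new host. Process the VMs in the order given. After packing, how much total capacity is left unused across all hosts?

host 1: place 8 vCPU, 24 vCPU left
host 1: place 5 vCPU, 19 vCPU left
host 2: place 26 vCPU, 6 vCPU left
host 1: place 15 vCPU, 4 vCPU left
host 3: place 24 vCPU, 8 vCPU left
host 4: place 14 vCPU, 18 vCPU left
host 5: place 26 vCPU, 6 vCPU left
host 4: place 17 vCPU, 1 vCPU left
host 6: place 13 vCPU, 19 vCPU left
host 6: place 9 vCPU, 10 vCPU left
host 7: place 25 vCPU, 7 vCPU left
host 8: place 11 vCPU, 21 vCPU left
host 9: place 31 vCPU, 1 vCPU left
host 6: place 9 vCPU, 1 vCPU left
host 10: place 22 vCPU, 10 vCPU left
host 7: place 7 vCPU, 0 vCPU left
10 hosts × 32 vCPU = 320 vCPU; used 262 vCPU; unused 58 vCPU.

58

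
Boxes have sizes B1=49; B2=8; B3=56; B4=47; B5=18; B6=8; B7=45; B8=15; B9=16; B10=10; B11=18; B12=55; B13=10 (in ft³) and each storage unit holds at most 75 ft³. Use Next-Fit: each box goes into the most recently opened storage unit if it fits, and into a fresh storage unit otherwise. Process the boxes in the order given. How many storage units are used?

storage unit 1: place B1 (49 ft³), 26 ft³ left
storage unit 1: place B2 (8 ft³), 18 ft³ left
storage unit 2: place B3 (56 ft³), 19 ft³ left
storage unit 3: place B4 (47 ft³), 28 ft³ left
storage unit 3: place B5 (18 ft³), 10 ft³ left
storage unit 3: place B6 (8 ft³), 2 ft³ left
storage unit 4: place B7 (45 ft³), 30 ft³ left
storage unit 4: place B8 (15 ft³), 15 ft³ left
storage unit 5: place B9 (16 ft³), 59 ft³ left
storage unit 5: place B10 (10 ft³), 49 ft³ left
storage unit 5: place B11 (18 ft³), 31 ft³ left
storage unit 6: place B12 (55 ft³), 20 ft³ left
storage unit 6: place B13 (10 ft³), 10 ft³ left
Final storage units: [49,8] [56] [47,18,8] [45,15] [16,10,18] [55,10].

6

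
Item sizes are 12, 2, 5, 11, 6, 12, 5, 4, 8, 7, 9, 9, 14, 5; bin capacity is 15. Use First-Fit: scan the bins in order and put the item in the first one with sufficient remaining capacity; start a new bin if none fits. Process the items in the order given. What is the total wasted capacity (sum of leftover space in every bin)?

26

bin 1: place 12, 3 left
bin 1: place 2, 1 left
bin 2: place 5, 10 left
bin 3: place 11, 4 left
bin 2: place 6, 4 left
bin 4: place 12, 3 left
bin 5: place 5, 10 left
bin 2: place 4, 0 left
bin 5: place 8, 2 left
bin 6: place 7, 8 left
bin 7: place 9, 6 left
bin 8: place 9, 6 left
bin 9: place 14, 1 left
bin 6: place 5, 3 left
9 bins × 15 = 135; used 109; unused 26.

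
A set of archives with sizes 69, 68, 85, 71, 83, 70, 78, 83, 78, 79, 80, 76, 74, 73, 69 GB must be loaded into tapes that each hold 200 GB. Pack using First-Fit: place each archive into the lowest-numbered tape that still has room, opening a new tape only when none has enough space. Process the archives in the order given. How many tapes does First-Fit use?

8 tapes

Put 69 GB in tape 1; 131 GB remain.
Put 68 GB in tape 1; 63 GB remain.
Put 85 GB in tape 2; 115 GB remain.
Put 71 GB in tape 2; 44 GB remain.
Put 83 GB in tape 3; 117 GB remain.
Put 70 GB in tape 3; 47 GB remain.
Put 78 GB in tape 4; 122 GB remain.
Put 83 GB in tape 4; 39 GB remain.
Put 78 GB in tape 5; 122 GB remain.
Put 79 GB in tape 5; 43 GB remain.
Put 80 GB in tape 6; 120 GB remain.
Put 76 GB in tape 6; 44 GB remain.
Put 74 GB in tape 7; 126 GB remain.
Put 73 GB in tape 7; 53 GB remain.
Put 69 GB in tape 8; 131 GB remain.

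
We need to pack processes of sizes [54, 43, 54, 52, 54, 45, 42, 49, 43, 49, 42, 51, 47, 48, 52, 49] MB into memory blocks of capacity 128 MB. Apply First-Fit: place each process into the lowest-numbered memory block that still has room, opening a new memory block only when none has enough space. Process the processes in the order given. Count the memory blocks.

memory block 1: place 54 MB, 74 MB left
memory block 1: place 43 MB, 31 MB left
memory block 2: place 54 MB, 74 MB left
memory block 2: place 52 MB, 22 MB left
memory block 3: place 54 MB, 74 MB left
memory block 3: place 45 MB, 29 MB left
memory block 4: place 42 MB, 86 MB left
memory block 4: place 49 MB, 37 MB left
memory block 5: place 43 MB, 85 MB left
memory block 5: place 49 MB, 36 MB left
memory block 6: place 42 MB, 86 MB left
memory block 6: place 51 MB, 35 MB left
memory block 7: place 47 MB, 81 MB left
memory block 7: place 48 MB, 33 MB left
memory block 8: place 52 MB, 76 MB left
memory block 8: place 49 MB, 27 MB left

8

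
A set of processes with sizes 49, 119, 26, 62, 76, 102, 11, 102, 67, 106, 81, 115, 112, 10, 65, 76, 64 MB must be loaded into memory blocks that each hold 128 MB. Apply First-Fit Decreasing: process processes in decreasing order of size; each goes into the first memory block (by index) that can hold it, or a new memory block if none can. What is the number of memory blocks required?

Sorted descending: 119, 115, 112, 106, 102, 102, 81, 76, 76, 67, 65, 64, 62, 49, 26, 11, 10.
Put 119 MB in memory block 1; 9 MB remain.
Put 115 MB in memory block 2; 13 MB remain.
Put 112 MB in memory block 3; 16 MB remain.
Put 106 MB in memory block 4; 22 MB remain.
Put 102 MB in memory block 5; 26 MB remain.
Put 102 MB in memory block 6; 26 MB remain.
Put 81 MB in memory block 7; 47 MB remain.
Put 76 MB in memory block 8; 52 MB remain.
Put 76 MB in memory block 9; 52 MB remain.
Put 67 MB in memory block 10; 61 MB remain.
Put 65 MB in memory block 11; 63 MB remain.
Put 64 MB in memory block 12; 64 MB remain.
Put 62 MB in memory block 11; 1 MB remain.
Put 49 MB in memory block 8; 3 MB remain.
Put 26 MB in memory block 5; 0 MB remain.
Put 11 MB in memory block 2; 2 MB remain.
Put 10 MB in memory block 3; 6 MB remain.

12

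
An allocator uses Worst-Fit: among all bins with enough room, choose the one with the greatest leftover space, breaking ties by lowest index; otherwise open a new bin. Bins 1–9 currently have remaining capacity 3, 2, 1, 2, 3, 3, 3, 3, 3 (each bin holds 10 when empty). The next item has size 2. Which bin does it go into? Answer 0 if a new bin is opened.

Bins with room: bin 1 (3), bin 2 (2), bin 4 (2), bin 5 (3), bin 6 (3), bin 7 (3), bin 8 (3), bin 9 (3).
Most room is bin 1 with 3 free.

1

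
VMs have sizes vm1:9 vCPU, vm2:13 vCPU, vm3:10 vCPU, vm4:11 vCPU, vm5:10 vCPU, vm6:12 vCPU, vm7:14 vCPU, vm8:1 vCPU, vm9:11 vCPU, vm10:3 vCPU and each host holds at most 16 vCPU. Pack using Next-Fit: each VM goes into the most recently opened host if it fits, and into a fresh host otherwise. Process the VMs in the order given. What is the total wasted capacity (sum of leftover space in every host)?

34

vm1 (9 vCPU) → host 1 (remaining 7 vCPU)
vm2 (13 vCPU) → host 2 (remaining 3 vCPU)
vm3 (10 vCPU) → host 3 (remaining 6 vCPU)
vm4 (11 vCPU) → host 4 (remaining 5 vCPU)
vm5 (10 vCPU) → host 5 (remaining 6 vCPU)
vm6 (12 vCPU) → host 6 (remaining 4 vCPU)
vm7 (14 vCPU) → host 7 (remaining 2 vCPU)
vm8 (1 vCPU) → host 7 (remaining 1 vCPU)
vm9 (11 vCPU) → host 8 (remaining 5 vCPU)
vm10 (3 vCPU) → host 8 (remaining 2 vCPU)
8 hosts × 16 vCPU = 128 vCPU; used 94 vCPU; unused 34 vCPU.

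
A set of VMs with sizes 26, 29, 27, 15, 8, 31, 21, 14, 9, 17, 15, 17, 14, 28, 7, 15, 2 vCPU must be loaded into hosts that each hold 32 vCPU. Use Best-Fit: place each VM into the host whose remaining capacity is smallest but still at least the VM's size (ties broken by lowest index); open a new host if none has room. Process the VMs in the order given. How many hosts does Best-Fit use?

10 hosts

host 1: place 26 vCPU, 6 vCPU left
host 2: place 29 vCPU, 3 vCPU left
host 3: place 27 vCPU, 5 vCPU left
host 4: place 15 vCPU, 17 vCPU left
host 4: place 8 vCPU, 9 vCPU left
host 5: place 31 vCPU, 1 vCPU left
host 6: place 21 vCPU, 11 vCPU left
host 7: place 14 vCPU, 18 vCPU left
host 4: place 9 vCPU, 0 vCPU left
host 7: place 17 vCPU, 1 vCPU left
host 8: place 15 vCPU, 17 vCPU left
host 8: place 17 vCPU, 0 vCPU left
host 9: place 14 vCPU, 18 vCPU left
host 10: place 28 vCPU, 4 vCPU left
host 6: place 7 vCPU, 4 vCPU left
host 9: place 15 vCPU, 3 vCPU left
host 2: place 2 vCPU, 1 vCPU left
Final hosts: [26] [29,2] [27] [15,8,9] [31] [21,7] [14,17] [15,17] [14,15] [28].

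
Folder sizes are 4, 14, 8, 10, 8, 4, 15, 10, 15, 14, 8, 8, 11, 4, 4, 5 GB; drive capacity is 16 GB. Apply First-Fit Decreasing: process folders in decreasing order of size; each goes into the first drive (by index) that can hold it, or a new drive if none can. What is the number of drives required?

10 drives

Sorted descending: 15, 15, 14, 14, 11, 10, 10, 8, 8, 8, 8, 5, 4, 4, 4, 4.
15 GB → drive 1 (remaining 1 GB)
15 GB → drive 2 (remaining 1 GB)
14 GB → drive 3 (remaining 2 GB)
14 GB → drive 4 (remaining 2 GB)
11 GB → drive 5 (remaining 5 GB)
10 GB → drive 6 (remaining 6 GB)
10 GB → drive 7 (remaining 6 GB)
8 GB → drive 8 (remaining 8 GB)
8 GB → drive 8 (remaining 0 GB)
8 GB → drive 9 (remaining 8 GB)
8 GB → drive 9 (remaining 0 GB)
5 GB → drive 5 (remaining 0 GB)
4 GB → drive 6 (remaining 2 GB)
4 GB → drive 7 (remaining 2 GB)
4 GB → drive 10 (remaining 12 GB)
4 GB → drive 10 (remaining 8 GB)
Final drives: [15] [15] [14] [14] [11,5] [10,4] [10,4] [8,8] [8,8] [4,4].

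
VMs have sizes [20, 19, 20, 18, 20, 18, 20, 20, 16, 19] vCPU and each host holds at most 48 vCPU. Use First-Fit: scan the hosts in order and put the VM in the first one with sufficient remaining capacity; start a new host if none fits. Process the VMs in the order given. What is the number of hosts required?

5 hosts

20 vCPU → host 1 (remaining 28 vCPU)
19 vCPU → host 1 (remaining 9 vCPU)
20 vCPU → host 2 (remaining 28 vCPU)
18 vCPU → host 2 (remaining 10 vCPU)
20 vCPU → host 3 (remaining 28 vCPU)
18 vCPU → host 3 (remaining 10 vCPU)
20 vCPU → host 4 (remaining 28 vCPU)
20 vCPU → host 4 (remaining 8 vCPU)
16 vCPU → host 5 (remaining 32 vCPU)
19 vCPU → host 5 (remaining 13 vCPU)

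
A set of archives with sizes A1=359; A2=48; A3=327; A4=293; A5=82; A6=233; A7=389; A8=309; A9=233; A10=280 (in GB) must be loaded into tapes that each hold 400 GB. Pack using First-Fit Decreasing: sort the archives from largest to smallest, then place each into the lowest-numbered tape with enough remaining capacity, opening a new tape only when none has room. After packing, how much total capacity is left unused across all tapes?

647

Sorted descending: 389, 359, 327, 309, 293, 280, 233, 233, 82, 48.
389 GB → tape 1 (remaining 11 GB)
359 GB → tape 2 (remaining 41 GB)
327 GB → tape 3 (remaining 73 GB)
309 GB → tape 4 (remaining 91 GB)
293 GB → tape 5 (remaining 107 GB)
280 GB → tape 6 (remaining 120 GB)
233 GB → tape 7 (remaining 167 GB)
233 GB → tape 8 (remaining 167 GB)
82 GB → tape 4 (remaining 9 GB)
48 GB → tape 3 (remaining 25 GB)
8 tapes × 400 GB = 3200 GB; used 2553 GB; unused 647 GB.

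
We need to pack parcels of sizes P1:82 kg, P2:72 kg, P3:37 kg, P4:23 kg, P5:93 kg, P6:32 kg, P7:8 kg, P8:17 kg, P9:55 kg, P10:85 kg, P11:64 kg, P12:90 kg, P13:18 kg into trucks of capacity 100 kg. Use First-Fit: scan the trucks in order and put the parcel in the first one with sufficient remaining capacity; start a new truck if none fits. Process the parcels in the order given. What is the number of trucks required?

8

P1 (82 kg) → truck 1 (remaining 18 kg)
P2 (72 kg) → truck 2 (remaining 28 kg)
P3 (37 kg) → truck 3 (remaining 63 kg)
P4 (23 kg) → truck 2 (remaining 5 kg)
P5 (93 kg) → truck 4 (remaining 7 kg)
P6 (32 kg) → truck 3 (remaining 31 kg)
P7 (8 kg) → truck 1 (remaining 10 kg)
P8 (17 kg) → truck 3 (remaining 14 kg)
P9 (55 kg) → truck 5 (remaining 45 kg)
P10 (85 kg) → truck 6 (remaining 15 kg)
P11 (64 kg) → truck 7 (remaining 36 kg)
P12 (90 kg) → truck 8 (remaining 10 kg)
P13 (18 kg) → truck 5 (remaining 27 kg)
Final trucks: [82,8] [72,23] [37,32,17] [93] [55,18] [85] [64] [90].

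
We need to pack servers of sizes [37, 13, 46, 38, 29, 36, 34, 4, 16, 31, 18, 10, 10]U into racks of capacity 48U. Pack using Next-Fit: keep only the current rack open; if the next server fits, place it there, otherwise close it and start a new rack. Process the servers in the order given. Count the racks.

9 racks

37U → rack 1 (remaining 11U)
13U → rack 2 (remaining 35U)
46U → rack 3 (remaining 2U)
38U → rack 4 (remaining 10U)
29U → rack 5 (remaining 19U)
36U → rack 6 (remaining 12U)
34U → rack 7 (remaining 14U)
4U → rack 7 (remaining 10U)
16U → rack 8 (remaining 32U)
31U → rack 8 (remaining 1U)
18U → rack 9 (remaining 30U)
10U → rack 9 (remaining 20U)
10U → rack 9 (remaining 10U)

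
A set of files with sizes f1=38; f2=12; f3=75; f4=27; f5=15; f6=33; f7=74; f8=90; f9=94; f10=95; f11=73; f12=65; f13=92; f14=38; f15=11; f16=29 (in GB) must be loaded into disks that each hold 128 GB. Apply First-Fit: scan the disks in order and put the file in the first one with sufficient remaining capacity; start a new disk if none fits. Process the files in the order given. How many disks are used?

f1 (38 GB) → disk 1 (remaining 90 GB)
f2 (12 GB) → disk 1 (remaining 78 GB)
f3 (75 GB) → disk 1 (remaining 3 GB)
f4 (27 GB) → disk 2 (remaining 101 GB)
f5 (15 GB) → disk 2 (remaining 86 GB)
f6 (33 GB) → disk 2 (remaining 53 GB)
f7 (74 GB) → disk 3 (remaining 54 GB)
f8 (90 GB) → disk 4 (remaining 38 GB)
f9 (94 GB) → disk 5 (remaining 34 GB)
f10 (95 GB) → disk 6 (remaining 33 GB)
f11 (73 GB) → disk 7 (remaining 55 GB)
f12 (65 GB) → disk 8 (remaining 63 GB)
f13 (92 GB) → disk 9 (remaining 36 GB)
f14 (38 GB) → disk 2 (remaining 15 GB)
f15 (11 GB) → disk 2 (remaining 4 GB)
f16 (29 GB) → disk 3 (remaining 25 GB)

9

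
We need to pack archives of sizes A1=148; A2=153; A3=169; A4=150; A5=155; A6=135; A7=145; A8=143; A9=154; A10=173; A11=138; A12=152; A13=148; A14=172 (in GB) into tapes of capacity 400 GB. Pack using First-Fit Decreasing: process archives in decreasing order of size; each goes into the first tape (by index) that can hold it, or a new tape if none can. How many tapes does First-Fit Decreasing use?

Sorted descending: 173, 172, 169, 155, 154, 153, 152, 150, 148, 148, 145, 143, 138, 135.
Put 173 GB in tape 1; 227 GB remain.
Put 172 GB in tape 1; 55 GB remain.
Put 169 GB in tape 2; 231 GB remain.
Put 155 GB in tape 2; 76 GB remain.
Put 154 GB in tape 3; 246 GB remain.
Put 153 GB in tape 3; 93 GB remain.
Put 152 GB in tape 4; 248 GB remain.
Put 150 GB in tape 4; 98 GB remain.
Put 148 GB in tape 5; 252 GB remain.
Put 148 GB in tape 5; 104 GB remain.
Put 145 GB in tape 6; 255 GB remain.
Put 143 GB in tape 6; 112 GB remain.
Put 138 GB in tape 7; 262 GB remain.
Put 135 GB in tape 7; 127 GB remain.
Final tapes: [173,172] [169,155] [154,153] [152,150] [148,148] [145,143] [138,135].

7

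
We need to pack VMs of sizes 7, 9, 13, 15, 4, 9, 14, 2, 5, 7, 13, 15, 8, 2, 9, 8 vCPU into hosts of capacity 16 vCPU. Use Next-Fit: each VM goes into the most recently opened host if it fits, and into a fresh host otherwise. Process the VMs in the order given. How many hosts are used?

11

host 1: place 7 vCPU, 9 vCPU left
host 1: place 9 vCPU, 0 vCPU left
host 2: place 13 vCPU, 3 vCPU left
host 3: place 15 vCPU, 1 vCPU left
host 4: place 4 vCPU, 12 vCPU left
host 4: place 9 vCPU, 3 vCPU left
host 5: place 14 vCPU, 2 vCPU left
host 5: place 2 vCPU, 0 vCPU left
host 6: place 5 vCPU, 11 vCPU left
host 6: place 7 vCPU, 4 vCPU left
host 7: place 13 vCPU, 3 vCPU left
host 8: place 15 vCPU, 1 vCPU left
host 9: place 8 vCPU, 8 vCPU left
host 9: place 2 vCPU, 6 vCPU left
host 10: place 9 vCPU, 7 vCPU left
host 11: place 8 vCPU, 8 vCPU left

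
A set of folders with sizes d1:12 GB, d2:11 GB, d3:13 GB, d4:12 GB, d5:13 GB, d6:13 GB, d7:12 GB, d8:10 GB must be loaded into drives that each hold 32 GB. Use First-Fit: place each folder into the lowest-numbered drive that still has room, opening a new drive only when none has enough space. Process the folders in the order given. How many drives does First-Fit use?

4

drive 1: place d1 (12 GB), 20 GB left
drive 1: place d2 (11 GB), 9 GB left
drive 2: place d3 (13 GB), 19 GB left
drive 2: place d4 (12 GB), 7 GB left
drive 3: place d5 (13 GB), 19 GB left
drive 3: place d6 (13 GB), 6 GB left
drive 4: place d7 (12 GB), 20 GB left
drive 4: place d8 (10 GB), 10 GB left
Final drives: [12,11] [13,12] [13,13] [12,10].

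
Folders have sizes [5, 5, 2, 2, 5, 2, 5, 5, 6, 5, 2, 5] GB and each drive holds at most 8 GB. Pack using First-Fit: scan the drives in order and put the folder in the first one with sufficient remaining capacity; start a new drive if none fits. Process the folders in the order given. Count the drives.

5 GB → drive 1 (remaining 3 GB)
5 GB → drive 2 (remaining 3 GB)
2 GB → drive 1 (remaining 1 GB)
2 GB → drive 2 (remaining 1 GB)
5 GB → drive 3 (remaining 3 GB)
2 GB → drive 3 (remaining 1 GB)
5 GB → drive 4 (remaining 3 GB)
5 GB → drive 5 (remaining 3 GB)
6 GB → drive 6 (remaining 2 GB)
5 GB → drive 7 (remaining 3 GB)
2 GB → drive 4 (remaining 1 GB)
5 GB → drive 8 (remaining 3 GB)

8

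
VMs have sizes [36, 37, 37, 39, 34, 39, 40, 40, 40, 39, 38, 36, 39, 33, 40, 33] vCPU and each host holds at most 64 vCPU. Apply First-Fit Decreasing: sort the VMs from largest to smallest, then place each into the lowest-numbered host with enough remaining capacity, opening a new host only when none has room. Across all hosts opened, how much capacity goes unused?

Sorted descending: 40, 40, 40, 40, 39, 39, 39, 39, 38, 37, 37, 36, 36, 34, 33, 33.
Put 40 vCPU in host 1; 24 vCPU remain.
Put 40 vCPU in host 2; 24 vCPU remain.
Put 40 vCPU in host 3; 24 vCPU remain.
Put 40 vCPU in host 4; 24 vCPU remain.
Put 39 vCPU in host 5; 25 vCPU remain.
Put 39 vCPU in host 6; 25 vCPU remain.
Put 39 vCPU in host 7; 25 vCPU remain.
Put 39 vCPU in host 8; 25 vCPU remain.
Put 38 vCPU in host 9; 26 vCPU remain.
Put 37 vCPU in host 10; 27 vCPU remain.
Put 37 vCPU in host 11; 27 vCPU remain.
Put 36 vCPU in host 12; 28 vCPU remain.
Put 36 vCPU in host 13; 28 vCPU remain.
Put 34 vCPU in host 14; 30 vCPU remain.
Put 33 vCPU in host 15; 31 vCPU remain.
Put 33 vCPU in host 16; 31 vCPU remain.
16 hosts × 64 vCPU = 1024 vCPU; used 600 vCPU; unused 424 vCPU.

424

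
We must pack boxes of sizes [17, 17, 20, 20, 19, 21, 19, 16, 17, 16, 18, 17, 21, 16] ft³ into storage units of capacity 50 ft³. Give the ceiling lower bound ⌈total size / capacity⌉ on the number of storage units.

Total size = 17 + 17 + 20 + 20 + 19 + 21 + 19 + 16 + 17 + 16 + 18 + 17 + 21 + 16 = 254 ft³.
⌈254 / 50⌉ = 6.

6 storage units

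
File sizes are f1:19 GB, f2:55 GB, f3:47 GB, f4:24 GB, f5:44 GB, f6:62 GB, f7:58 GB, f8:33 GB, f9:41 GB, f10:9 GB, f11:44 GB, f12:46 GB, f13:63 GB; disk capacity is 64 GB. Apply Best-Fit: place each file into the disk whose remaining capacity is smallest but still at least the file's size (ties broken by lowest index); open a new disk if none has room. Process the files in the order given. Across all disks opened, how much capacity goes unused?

159

Put f1 (19 GB) in disk 1; 45 GB remain.
Put f2 (55 GB) in disk 2; 9 GB remain.
Put f3 (47 GB) in disk 3; 17 GB remain.
Put f4 (24 GB) in disk 1; 21 GB remain.
Put f5 (44 GB) in disk 4; 20 GB remain.
Put f6 (62 GB) in disk 5; 2 GB remain.
Put f7 (58 GB) in disk 6; 6 GB remain.
Put f8 (33 GB) in disk 7; 31 GB remain.
Put f9 (41 GB) in disk 8; 23 GB remain.
Put f10 (9 GB) in disk 2; 0 GB remain.
Put f11 (44 GB) in disk 9; 20 GB remain.
Put f12 (46 GB) in disk 10; 18 GB remain.
Put f13 (63 GB) in disk 11; 1 GB remain.
11 disks × 64 GB = 704 GB; used 545 GB; unused 159 GB.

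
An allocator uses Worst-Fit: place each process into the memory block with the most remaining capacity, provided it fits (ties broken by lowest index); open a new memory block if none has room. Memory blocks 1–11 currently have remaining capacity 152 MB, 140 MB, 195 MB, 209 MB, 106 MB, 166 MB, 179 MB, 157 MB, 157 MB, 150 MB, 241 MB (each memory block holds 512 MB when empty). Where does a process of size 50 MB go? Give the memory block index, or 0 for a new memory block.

11

Memory blocks with room: memory block 1 (152 MB), memory block 2 (140 MB), memory block 3 (195 MB), memory block 4 (209 MB), memory block 5 (106 MB), memory block 6 (166 MB), memory block 7 (179 MB), memory block 8 (157 MB), memory block 9 (157 MB), memory block 10 (150 MB), memory block 11 (241 MB).
Most room is memory block 11 with 241 MB free.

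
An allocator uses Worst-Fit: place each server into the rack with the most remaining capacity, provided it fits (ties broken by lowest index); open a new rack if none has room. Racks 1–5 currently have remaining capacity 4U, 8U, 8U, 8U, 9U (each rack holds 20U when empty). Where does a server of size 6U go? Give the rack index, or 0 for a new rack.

5

Racks with room: rack 2 (8U), rack 3 (8U), rack 4 (8U), rack 5 (9U).
Most room is rack 5 with 9U free.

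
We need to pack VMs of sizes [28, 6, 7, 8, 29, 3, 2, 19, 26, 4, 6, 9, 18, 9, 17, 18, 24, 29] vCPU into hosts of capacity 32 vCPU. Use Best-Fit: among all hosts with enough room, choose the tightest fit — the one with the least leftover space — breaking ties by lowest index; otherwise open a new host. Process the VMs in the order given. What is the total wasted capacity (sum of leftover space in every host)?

58

host 1: place 28 vCPU, 4 vCPU left
host 2: place 6 vCPU, 26 vCPU left
host 2: place 7 vCPU, 19 vCPU left
host 2: place 8 vCPU, 11 vCPU left
host 3: place 29 vCPU, 3 vCPU left
host 3: place 3 vCPU, 0 vCPU left
host 1: place 2 vCPU, 2 vCPU left
host 4: place 19 vCPU, 13 vCPU left
host 5: place 26 vCPU, 6 vCPU left
host 5: place 4 vCPU, 2 vCPU left
host 2: place 6 vCPU, 5 vCPU left
host 4: place 9 vCPU, 4 vCPU left
host 6: place 18 vCPU, 14 vCPU left
host 6: place 9 vCPU, 5 vCPU left
host 7: place 17 vCPU, 15 vCPU left
host 8: place 18 vCPU, 14 vCPU left
host 9: place 24 vCPU, 8 vCPU left
host 10: place 29 vCPU, 3 vCPU left
10 hosts × 32 vCPU = 320 vCPU; used 262 vCPU; unused 58 vCPU.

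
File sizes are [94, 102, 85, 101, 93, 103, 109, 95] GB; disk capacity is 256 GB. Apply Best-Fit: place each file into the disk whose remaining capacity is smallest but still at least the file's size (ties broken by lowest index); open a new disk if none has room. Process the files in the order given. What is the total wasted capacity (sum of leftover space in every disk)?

disk 1: place 94 GB, 162 GB left
disk 1: place 102 GB, 60 GB left
disk 2: place 85 GB, 171 GB left
disk 2: place 101 GB, 70 GB left
disk 3: place 93 GB, 163 GB left
disk 3: place 103 GB, 60 GB left
disk 4: place 109 GB, 147 GB left
disk 4: place 95 GB, 52 GB left
4 disks × 256 GB = 1024 GB; used 782 GB; unused 242 GB.

242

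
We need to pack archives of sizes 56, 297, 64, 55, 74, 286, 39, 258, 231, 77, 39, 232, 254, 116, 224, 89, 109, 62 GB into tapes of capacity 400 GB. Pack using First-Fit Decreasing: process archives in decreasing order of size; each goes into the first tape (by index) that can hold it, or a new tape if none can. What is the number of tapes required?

7

Sorted descending: 297, 286, 258, 254, 232, 231, 224, 116, 109, 89, 77, 74, 64, 62, 56, 55, 39, 39.
tape 1: place 297 GB, 103 GB left
tape 2: place 286 GB, 114 GB left
tape 3: place 258 GB, 142 GB left
tape 4: place 254 GB, 146 GB left
tape 5: place 232 GB, 168 GB left
tape 6: place 231 GB, 169 GB left
tape 7: place 224 GB, 176 GB left
tape 3: place 116 GB, 26 GB left
tape 2: place 109 GB, 5 GB left
tape 1: place 89 GB, 14 GB left
tape 4: place 77 GB, 69 GB left
tape 5: place 74 GB, 94 GB left
tape 4: place 64 GB, 5 GB left
tape 5: place 62 GB, 32 GB left
tape 6: place 56 GB, 113 GB left
tape 6: place 55 GB, 58 GB left
tape 6: place 39 GB, 19 GB left
tape 7: place 39 GB, 137 GB left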